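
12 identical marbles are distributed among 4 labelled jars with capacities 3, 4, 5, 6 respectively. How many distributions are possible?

Ignoring the caps, the number of non-negative solutions to x_1+…+x_4 = 12 is C(15,3) = 455.
Subtract solutions that violate a single cap (substitute x_i' = x_i − (cap_i+1)): x_1 ≥ 4 gives C(11,3) = 165; x_2 ≥ 5 gives C(10,3) = 120; x_3 ≥ 6 gives C(9,3) = 84; x_4 ≥ 7 gives C(8,3) = 56. Together 425.
Add back pairs where two caps are both exceeded: 20 + 10 + 4 + 4 + 1 + 0 = 39.
By inclusion–exclusion the count is 455 − 425 + 39 = 69.

69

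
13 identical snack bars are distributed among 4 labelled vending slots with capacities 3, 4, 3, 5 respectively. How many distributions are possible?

10

Without the upper bounds there are C(16,3) = 560 ways to split 13 among 4 vending slots.
Subtract solutions that violate a single cap (substitute x_i' = x_i − (cap_i+1)): x_1 ≥ 4 gives C(12,3) = 220; x_2 ≥ 5 gives C(11,3) = 165; x_3 ≥ 4 gives C(12,3) = 220; x_4 ≥ 6 gives C(10,3) = 120. Together 725.
Add back pairs where two caps are both exceeded: 35 + 56 + 20 + 35 + 10 + 20 = 176.
Subtract triples: 1 + 0 + 0 + 0 = 1.
By inclusion–exclusion the count is 560 − 725 + 176 − 1 = 10.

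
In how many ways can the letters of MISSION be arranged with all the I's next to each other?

360

Treat the 2 copies of I as a single block. The multiset to arrange is then {II, M, N, O, S, S}, 6 items in all.
That gives (6)!/(2!) = 360 arrangements.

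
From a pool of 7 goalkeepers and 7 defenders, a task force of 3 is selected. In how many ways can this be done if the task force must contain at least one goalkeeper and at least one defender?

294

With no constraint there are C(14,3) = 364 possible selections.
Subtract selections that omit an entire group: no goalkeepers → C(7,3) = 35; no defenders → C(7,3) = 35.
Both groups omitted at once is impossible, so 364 − 70 = 294.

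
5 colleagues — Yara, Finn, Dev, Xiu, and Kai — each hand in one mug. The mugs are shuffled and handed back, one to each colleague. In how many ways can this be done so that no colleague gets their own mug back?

44

This is the derangement count D_5: permutations of 5 items with no fixed point.
By inclusion–exclusion this is Σ_{j=0}^{5} (−1)^j C(5,j)·(5−j)!.
Computing: 120 − 120 + 60 − 20 + 5 − 1 = 44.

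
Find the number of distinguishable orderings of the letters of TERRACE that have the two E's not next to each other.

Total arrangements of TERRACE: 7!/(2!·2!) = 1260.
If the two E's are adjacent, glue them into one block, leaving 6 items to arrange: (6)!/(2!) = 360 ways.
Hence 1260 − 360 = 900.

900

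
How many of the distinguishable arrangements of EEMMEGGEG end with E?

560

Fix E in the last position and arrange the remaining 8 letters.
Those 8 letters have E appearing 3 times, G appearing 3 times, and M appearing twice, giving (8)!/(3!·3!·2!) = 560.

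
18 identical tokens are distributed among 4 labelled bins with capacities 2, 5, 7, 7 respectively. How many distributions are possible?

19

By stars and bars, unrestricted non-negative solutions to x_1+…+x_4 = 18 number C(18+3,3) = 1330.
Subtract solutions that violate a single cap (substitute x_i' = x_i − (cap_i+1)): x_1 ≥ 3 gives C(18,3) = 816; x_2 ≥ 6 gives C(15,3) = 455; x_3 ≥ 8 gives C(13,3) = 286; x_4 ≥ 8 gives C(13,3) = 286. Together 1843.
Add back pairs where two caps are both exceeded: 220 + 120 + 120 + 35 + 35 + 10 = 540.
Subtract triples: 4 + 4 + 0 + 0 = 8.
By inclusion–exclusion the count is 1330 − 1843 + 540 − 8 = 19.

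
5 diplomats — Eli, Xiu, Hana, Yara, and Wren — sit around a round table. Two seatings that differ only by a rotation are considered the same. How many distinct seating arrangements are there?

Seat Eli anywhere (absorbing the rotational symmetry), then permute the other 4: (4)! = 24.

24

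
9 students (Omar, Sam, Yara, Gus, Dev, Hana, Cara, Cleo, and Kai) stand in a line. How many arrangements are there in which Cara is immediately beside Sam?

80640

Place the 7 others and the Cara-Sam pair as 8 objects in a line; the pair has 2 internal arrangements.
So the count is 2·(8)! = 80640.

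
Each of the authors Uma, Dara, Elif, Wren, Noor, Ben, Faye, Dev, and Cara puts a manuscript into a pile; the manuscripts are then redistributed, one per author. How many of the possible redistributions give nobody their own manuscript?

133496

This is the derangement count D_9: permutations of 9 items with no fixed point.
By inclusion–exclusion this is Σ_{j=0}^{9} (−1)^j C(9,j)·(9−j)!.
Computing: 362880 − 362880 + 181440 − 60480 + 15120 − 3024 + 504 − 72 + 9 − 1 = 133496.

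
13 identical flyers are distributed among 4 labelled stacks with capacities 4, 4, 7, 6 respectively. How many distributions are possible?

Ignoring the caps, the number of non-negative solutions to x_1+…+x_4 = 13 is C(16,3) = 560.
Subtract solutions that violate a single cap (substitute x_i' = x_i − (cap_i+1)): x_1 ≥ 5 gives C(11,3) = 165; x_2 ≥ 5 gives C(11,3) = 165; x_3 ≥ 8 gives C(8,3) = 56; x_4 ≥ 7 gives C(9,3) = 84. Together 470.
Add back pairs where two caps are both exceeded: 20 + 1 + 4 + 1 + 4 + 0 = 30.
By inclusion–exclusion the count is 560 − 470 + 30 = 120.

120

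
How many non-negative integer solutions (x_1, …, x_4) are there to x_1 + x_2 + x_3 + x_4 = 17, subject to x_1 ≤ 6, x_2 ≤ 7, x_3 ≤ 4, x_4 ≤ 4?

Without the upper bounds there are C(20,3) = 1140 ways to split 17 among 4 variables.
Subtract solutions that violate a single cap (substitute x_i' = x_i − (cap_i+1)): x_1 ≥ 7 gives C(13,3) = 286; x_2 ≥ 8 gives C(12,3) = 220; x_3 ≥ 5 gives C(15,3) = 455; x_4 ≥ 5 gives C(15,3) = 455. Together 1416.
Add back pairs where two caps are both exceeded: 10 + 56 + 56 + 35 + 35 + 120 = 312.
Subtract triples: 0 + 0 + 1 + 0 = 1.
By inclusion–exclusion the count is 1140 − 1416 + 312 − 1 = 35.

35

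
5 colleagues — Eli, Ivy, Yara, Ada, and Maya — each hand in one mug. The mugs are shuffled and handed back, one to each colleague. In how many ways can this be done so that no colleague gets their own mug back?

This is the derangement count D_5: permutations of 5 items with no fixed point.
By inclusion–exclusion this is Σ_{j=0}^{5} (−1)^j C(5,j)·(5−j)!.
Computing: 120 − 120 + 60 − 20 + 5 − 1 = 44.

44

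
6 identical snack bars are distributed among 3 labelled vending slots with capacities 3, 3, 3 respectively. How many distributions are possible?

10

Ignoring the caps, the number of non-negative solutions to x_1+…+x_3 = 6 is C(8,2) = 28.
Subtract solutions that violate a single cap (substitute x_i' = x_i − (cap_i+1)): x_1 ≥ 4 gives C(4,2) = 6; x_2 ≥ 4 gives C(4,2) = 6; x_3 ≥ 4 gives C(4,2) = 6. Together 18.
No two caps can be exceeded simultaneously, so the pair terms are all 0.
By inclusion–exclusion the count is 28 − 18 + 0 = 10.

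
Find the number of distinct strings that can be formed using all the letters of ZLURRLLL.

The 8 letters of ZLURRLLL have repeats: L appearing 4 times and R appearing twice.
The number of distinct arrangements is 8!/(4!·2!) = 40320/48 = 840.

840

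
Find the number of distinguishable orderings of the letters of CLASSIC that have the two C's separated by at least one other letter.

900

There are 7!/(2!·2!) = 1260 arrangements of CLASSIC in total.
If the two C's are adjacent, glue them into one block, leaving 6 items to arrange: (6)!/(2!) = 360 ways.
Hence 1260 − 360 = 900.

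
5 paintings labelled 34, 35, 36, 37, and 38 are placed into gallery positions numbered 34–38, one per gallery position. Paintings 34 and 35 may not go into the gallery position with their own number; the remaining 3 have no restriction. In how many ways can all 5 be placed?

Let Aᵢ (for i ∈ {34, 35}) be the placements that put painting i in its forbidden gallery position. Any j of these fix j positions, leaving (5−j)! ways to fill the rest, and there are C(2,j) ways to pick which j.
By inclusion–exclusion, the number of valid placements is Σ_{j=0}^{2} (−1)^j C(2,j)·(5−j)!.
Computing: 120 − 48 + 6 = 78.

78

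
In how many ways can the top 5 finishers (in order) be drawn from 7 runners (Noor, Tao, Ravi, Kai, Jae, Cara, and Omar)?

There are 7 choices for 1st place, 6 for 2nd, and so on down to 3 for position 5.
That gives 7 × 6 × 5 × 4 × 3 = 2520.

2520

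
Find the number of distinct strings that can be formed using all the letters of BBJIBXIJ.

1680

The 8 letters of BBJIBXIJ have repeats: B appearing 3 times, I appearing twice, and J appearing twice.
So there are 8! / (3!·2!·2!) = 1680 distinguishable arrangements.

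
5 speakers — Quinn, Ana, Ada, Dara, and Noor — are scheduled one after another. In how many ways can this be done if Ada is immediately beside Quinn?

Treat {Ada, Quinn} as a single unit. There are 4 units to order, and the pair itself can be ordered 2 ways.
That gives 2 × 4! = 2 × 24 = 48.

48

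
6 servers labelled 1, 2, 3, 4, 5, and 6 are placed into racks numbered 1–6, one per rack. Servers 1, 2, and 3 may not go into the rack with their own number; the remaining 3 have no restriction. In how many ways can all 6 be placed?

Let Aᵢ (for i ∈ {1, 2, 3}) be the placements that put server i in its forbidden rack. Any j of these fix j positions, leaving (6−j)! ways to fill the rest, and there are C(3,j) ways to pick which j.
By inclusion–exclusion, the number of valid placements is Σ_{j=0}^{3} (−1)^j C(3,j)·(6−j)!.
Computing: 720 − 360 + 72 − 6 = 426.

426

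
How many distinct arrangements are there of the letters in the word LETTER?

180

Letter multiplicities in LETTER: E×2, L×1, R×1, T×2.
The number of distinct arrangements is 6!/(2!·2!) = 720/4 = 180.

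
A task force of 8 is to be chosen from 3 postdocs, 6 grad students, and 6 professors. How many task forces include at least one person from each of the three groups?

With no constraint there are C(15,8) = 6435 possible selections.
Subtract selections that omit an entire group: no postdocs → C(12,8) = 495; no grad students → C(9,8) = 9; no professors → C(9,8) = 9.
Add back selections omitting two groups (i.e. drawn from a single group): C(3,8) + C(6,8) + C(6,8) = 0.
By inclusion–exclusion: 6435 − 513 + 0 = 5922.

5922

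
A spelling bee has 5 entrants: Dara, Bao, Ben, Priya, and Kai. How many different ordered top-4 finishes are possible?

120

There are 5 choices for 1st place, 4 for 2nd, and so on down to 2 for position 4.
That gives 5 × 4 × 3 × 2 = 120.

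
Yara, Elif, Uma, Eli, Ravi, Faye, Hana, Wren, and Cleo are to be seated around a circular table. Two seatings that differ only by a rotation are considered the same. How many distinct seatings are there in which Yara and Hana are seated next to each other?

10080

Treat {Yara, Hana} as one unit (2 internal orders) and seat the resulting 8 units around the table: (7)! circular arrangements.
So 2 × (7)! = 2 × 5040 = 10080.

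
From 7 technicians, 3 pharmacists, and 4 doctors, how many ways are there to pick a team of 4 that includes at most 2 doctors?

Split by how many doctors are chosen (0 through 2).
Sum: C(4,0)·C(10,4) + C(4,1)·C(10,3) + C(4,2)·C(10,2) = 210 + 480 + 270 = 960.

960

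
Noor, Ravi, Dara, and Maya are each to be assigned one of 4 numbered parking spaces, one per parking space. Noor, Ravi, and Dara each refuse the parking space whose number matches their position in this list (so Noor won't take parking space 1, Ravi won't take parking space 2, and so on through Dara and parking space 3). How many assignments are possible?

11

Let Aᵢ (for i ∈ {1, 2, 3}) be the placements that put person i in their forbidden parking space. Any j of these fix j positions, leaving (4−j)! ways to fill the rest, and there are C(3,j) ways to pick which j.
By inclusion–exclusion, the number of valid placements is Σ_{j=0}^{3} (−1)^j C(3,j)·(4−j)!.
Computing: 24 − 18 + 6 − 1 = 11.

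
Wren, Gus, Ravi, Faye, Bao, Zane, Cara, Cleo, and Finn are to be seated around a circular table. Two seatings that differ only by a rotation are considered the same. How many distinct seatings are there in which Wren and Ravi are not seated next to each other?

Without the restriction there are (8)! = 40320 seatings.
Those with Wren next to Ravi: fuse the pair into one unit and seat 8 units around a circle — 2·(7)! = 10080.
Subtracting, 40320 − 10080 = 30240.

30240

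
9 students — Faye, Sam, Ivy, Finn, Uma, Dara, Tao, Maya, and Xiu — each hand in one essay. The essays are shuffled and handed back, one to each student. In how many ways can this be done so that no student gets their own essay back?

133496

Let Aᵢ be the assignments in which student i gets their own essay. We want the size of the complement of A₁∪…∪A_9.
By inclusion–exclusion this is Σ_{j=0}^{9} (−1)^j C(9,j)·(9−j)!.
Computing: 362880 − 362880 + 181440 − 60480 + 15120 − 3024 + 504 − 72 + 9 − 1 = 133496.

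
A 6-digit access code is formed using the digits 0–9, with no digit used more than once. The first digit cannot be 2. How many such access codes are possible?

136080

The first digit has 10−1 = 9 choices (anything except 2).
The remaining 5 digits are filled from the other 9 symbols without repetition: 9 × 8 × 7 × 6 × 5 = 15120.
Total: 9 × 15120 = 136080.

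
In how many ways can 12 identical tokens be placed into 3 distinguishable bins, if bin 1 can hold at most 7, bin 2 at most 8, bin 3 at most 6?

Without the upper bounds there are C(14,2) = 91 ways to split 12 among 3 bins.
Subtract solutions that violate a single cap (substitute x_i' = x_i − (cap_i+1)): x_1 ≥ 8 gives C(6,2) = 15; x_2 ≥ 9 gives C(5,2) = 10; x_3 ≥ 7 gives C(7,2) = 21. Together 46.
No two caps can be exceeded simultaneously, so the pair terms are all 0.
By inclusion–exclusion the count is 91 − 46 + 0 = 45.

45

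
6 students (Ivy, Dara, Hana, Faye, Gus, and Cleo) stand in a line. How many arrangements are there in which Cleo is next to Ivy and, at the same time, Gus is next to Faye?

Treat {Cleo,Ivy} as one block (2 orders) and {Gus,Faye} as another (2 orders).
That leaves 4 units to arrange: 2 × 2 × 4! = 4 × 24 = 96.

96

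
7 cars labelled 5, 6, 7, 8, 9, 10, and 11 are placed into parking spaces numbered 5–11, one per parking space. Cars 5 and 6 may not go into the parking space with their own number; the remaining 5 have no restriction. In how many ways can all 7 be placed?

3720

Let Aᵢ (for i ∈ {5, 6}) be the placements that put car i in its forbidden parking space. Any j of these fix j positions, leaving (7−j)! ways to fill the rest, and there are C(2,j) ways to pick which j.
By inclusion–exclusion, the number of valid placements is Σ_{j=0}^{2} (−1)^j C(2,j)·(7−j)!.
Computing: 5040 − 1440 + 120 = 3720.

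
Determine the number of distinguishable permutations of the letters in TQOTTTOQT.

756

Letter multiplicities in TQOTTTOQT: O×2, Q×2, T×5.
The number of distinct arrangements is 9!/(5!·2!·2!) = 362880/480 = 756.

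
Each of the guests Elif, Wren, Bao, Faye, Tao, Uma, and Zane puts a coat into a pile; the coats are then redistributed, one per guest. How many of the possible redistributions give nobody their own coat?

1854

Let Aᵢ be the assignments in which guest i gets their own coat. We want the size of the complement of A₁∪…∪A_7.
By inclusion–exclusion this is Σ_{j=0}^{7} (−1)^j C(7,j)·(7−j)!.
Computing: 5040 − 5040 + 2520 − 840 + 210 − 42 + 7 − 1 = 1854.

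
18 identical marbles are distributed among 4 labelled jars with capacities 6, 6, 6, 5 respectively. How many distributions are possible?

56

Ignoring the caps, the number of non-negative solutions to x_1+…+x_4 = 18 is C(21,3) = 1330.
Subtract solutions that violate a single cap (substitute x_i' = x_i − (cap_i+1)): x_1 ≥ 7 gives C(14,3) = 364; x_2 ≥ 7 gives C(14,3) = 364; x_3 ≥ 7 gives C(14,3) = 364; x_4 ≥ 6 gives C(15,3) = 455. Together 1547.
Add back pairs where two caps are both exceeded: 35 + 35 + 56 + 35 + 56 + 56 = 273.
By inclusion–exclusion the count is 1330 − 1547 + 273 = 56.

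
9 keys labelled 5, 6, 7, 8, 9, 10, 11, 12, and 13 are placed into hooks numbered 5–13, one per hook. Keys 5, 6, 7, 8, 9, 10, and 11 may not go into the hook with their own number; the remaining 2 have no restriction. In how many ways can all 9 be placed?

165016

Let Aᵢ (for 5 ≤ i ≤ 11) be the placements that put key i in its forbidden hook. Any j of these fix j positions, leaving (9−j)! ways to fill the rest, and there are C(7,j) ways to pick which j.
By inclusion–exclusion, the number of valid placements is Σ_{j=0}^{7} (−1)^j C(7,j)·(9−j)!.
Computing: 362880 − 282240 + 105840 − 25200 + 4200 − 504 + 42 − 2 = 165016.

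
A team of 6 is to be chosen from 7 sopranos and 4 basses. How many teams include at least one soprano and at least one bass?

Unrestricted: C(11,6) = 462 ways to pick any 6 of the 11.
Selections missing a whole group: no sopranos → C(4,6) = 0; no basses → C(7,6) = 7.
Both groups omitted at once is impossible, so 462 − 7 = 455.

455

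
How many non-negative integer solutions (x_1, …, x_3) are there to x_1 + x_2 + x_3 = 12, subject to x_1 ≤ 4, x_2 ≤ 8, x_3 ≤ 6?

Ignoring the caps, the number of non-negative solutions to x_1+…+x_3 = 12 is C(14,2) = 91.
Subtract solutions that violate a single cap (substitute x_i' = x_i − (cap_i+1)): x_1 ≥ 5 gives C(9,2) = 36; x_2 ≥ 9 gives C(5,2) = 10; x_3 ≥ 7 gives C(7,2) = 21. Together 67.
Add back pairs where two caps are both exceeded: 0 + 1 + 0 = 1.
By inclusion–exclusion the count is 91 − 67 + 1 = 25.

25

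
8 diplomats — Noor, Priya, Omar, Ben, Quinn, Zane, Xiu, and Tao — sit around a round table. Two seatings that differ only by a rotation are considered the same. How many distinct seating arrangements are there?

Seat Noor anywhere (absorbing the rotational symmetry), then permute the other 7: (7)! = 5040.

5040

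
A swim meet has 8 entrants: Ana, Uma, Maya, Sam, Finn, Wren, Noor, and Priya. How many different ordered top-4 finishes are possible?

This is an ordered selection of 4 from 8: P(8,4).
That gives 8 × 7 × 6 × 5 = 1680.

1680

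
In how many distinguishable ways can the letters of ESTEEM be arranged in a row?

120

The 6 letters of ESTEEM have repeats: E appearing 3 times.
Dividing 6! = 720 by 3! = 6 for the repeated letters gives 120.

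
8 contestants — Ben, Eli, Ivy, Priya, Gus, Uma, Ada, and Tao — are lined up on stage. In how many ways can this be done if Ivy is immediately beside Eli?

Glue Ivy and Eli into one block (2 internal orders), leaving 7 units to arrange in a row.
That gives 2 × 7! = 2 × 5040 = 10080.

10080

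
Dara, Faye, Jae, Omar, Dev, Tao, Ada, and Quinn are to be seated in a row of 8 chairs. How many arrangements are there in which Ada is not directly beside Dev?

30240

There are 8! = 40320 arrangements in all. If Ada and Dev are adjacent, merging them into one block gives 2·(7)! = 10080 arrangements.
So 40320 − 10080 = 30240 arrangements keep them apart.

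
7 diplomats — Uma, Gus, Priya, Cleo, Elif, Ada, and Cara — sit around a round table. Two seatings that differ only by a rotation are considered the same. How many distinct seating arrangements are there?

Seat Uma anywhere (absorbing the rotational symmetry), then permute the other 6: (6)! = 720.

720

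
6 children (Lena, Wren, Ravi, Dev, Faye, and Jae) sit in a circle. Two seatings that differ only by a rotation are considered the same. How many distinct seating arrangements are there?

Around a circle, 6 distinct people have 6!/6 = (5)! = 120 rotationally distinct seatings.

120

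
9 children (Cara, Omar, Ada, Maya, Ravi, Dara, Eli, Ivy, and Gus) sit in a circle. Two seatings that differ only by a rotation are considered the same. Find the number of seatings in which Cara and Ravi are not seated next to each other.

Without the restriction there are (8)! = 40320 seatings.
Those with Cara next to Ravi: fuse the pair into one unit and seat 8 units around a circle — 2·(7)! = 10080.
Subtracting, 40320 − 10080 = 30240.

30240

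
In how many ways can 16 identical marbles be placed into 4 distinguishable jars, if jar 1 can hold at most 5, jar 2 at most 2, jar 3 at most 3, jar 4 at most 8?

10

Without the upper bounds there are C(19,3) = 969 ways to split 16 among 4 jars.
Subtract solutions that violate a single cap (substitute x_i' = x_i − (cap_i+1)): x_1 ≥ 6 gives C(13,3) = 286; x_2 ≥ 3 gives C(16,3) = 560; x_3 ≥ 4 gives C(15,3) = 455; x_4 ≥ 9 gives C(10,3) = 120. Together 1421.
Add back pairs where two caps are both exceeded: 120 + 84 + 4 + 220 + 35 + 20 = 483.
Subtract triples: 20 + 0 + 0 + 1 = 21.
By inclusion–exclusion the count is 969 − 1421 + 483 − 21 = 10.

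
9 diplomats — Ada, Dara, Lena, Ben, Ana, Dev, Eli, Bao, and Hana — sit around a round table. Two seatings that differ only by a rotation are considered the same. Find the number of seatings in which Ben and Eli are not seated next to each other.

Without the restriction there are (8)! = 40320 seatings.
Seatings with Ben beside Eli: treat them as a block with 2 internal orders, giving 2 × (7)! = 10080.
Subtracting, 40320 − 10080 = 30240.

30240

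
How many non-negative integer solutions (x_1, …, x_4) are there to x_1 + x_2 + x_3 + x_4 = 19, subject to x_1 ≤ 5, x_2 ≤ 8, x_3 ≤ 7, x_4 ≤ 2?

Ignoring the caps, the number of non-negative solutions to x_1+…+x_4 = 19 is C(22,3) = 1540.
Subtract solutions that violate a single cap (substitute x_i' = x_i − (cap_i+1)): x_1 ≥ 6 gives C(16,3) = 560; x_2 ≥ 9 gives C(13,3) = 286; x_3 ≥ 8 gives C(14,3) = 364; x_4 ≥ 3 gives C(19,3) = 969. Together 2179.
Add back pairs where two caps are both exceeded: 35 + 56 + 286 + 10 + 120 + 165 = 672.
Subtract triples: 0 + 4 + 10 + 0 = 14.
By inclusion–exclusion the count is 1540 − 2179 + 672 − 14 = 19.

19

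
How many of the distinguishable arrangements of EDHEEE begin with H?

Fix H in the first position and arrange the remaining 5 letters.
Those 5 letters have E appearing 4 times, giving (5)!/(4!) = 5.

5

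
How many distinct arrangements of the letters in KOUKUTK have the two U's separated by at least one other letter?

Total arrangements of KOUKUTK: 7!/(3!·2!) = 420.
Arrangements with the U's together: treat UU as one letter, giving (6)!/(3!) = 120.
Hence 420 − 120 = 300.

300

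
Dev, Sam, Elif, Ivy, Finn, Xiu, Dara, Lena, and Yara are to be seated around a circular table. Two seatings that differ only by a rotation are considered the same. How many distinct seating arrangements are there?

Seat Dev anywhere (absorbing the rotational symmetry), then permute the other 8: (8)! = 40320.

40320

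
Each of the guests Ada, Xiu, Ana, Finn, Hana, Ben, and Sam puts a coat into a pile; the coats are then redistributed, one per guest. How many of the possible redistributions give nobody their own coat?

Count assignments avoiding every fixed point. For any j of the 7 guests fixed to their own coat, the other 7−j can be arranged in (7−j)! ways.
By inclusion–exclusion this is Σ_{j=0}^{7} (−1)^j C(7,j)·(7−j)!.
Computing: 5040 − 5040 + 2520 − 840 + 210 − 42 + 7 − 1 = 1854.

1854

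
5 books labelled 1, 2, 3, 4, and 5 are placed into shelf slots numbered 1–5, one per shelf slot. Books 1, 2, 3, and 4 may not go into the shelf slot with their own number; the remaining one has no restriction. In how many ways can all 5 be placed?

53

Let Aᵢ (for 1 ≤ i ≤ 4) be the placements that put book i in its forbidden shelf slot. Any j of these fix j positions, leaving (5−j)! ways to fill the rest, and there are C(4,j) ways to pick which j.
By inclusion–exclusion, the number of valid placements is Σ_{j=0}^{4} (−1)^j C(4,j)·(5−j)!.
Computing: 120 − 96 + 36 − 8 + 1 = 53.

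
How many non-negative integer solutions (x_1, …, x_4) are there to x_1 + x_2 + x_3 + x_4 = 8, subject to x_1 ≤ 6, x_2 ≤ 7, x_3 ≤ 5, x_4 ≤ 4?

130

Without the upper bounds there are C(11,3) = 165 ways to split 8 among 4 variables.
Subtract solutions that violate a single cap (substitute x_i' = x_i − (cap_i+1)): x_1 ≥ 7 gives C(4,3) = 4; x_2 ≥ 8 gives C(3,3) = 1; x_3 ≥ 6 gives C(5,3) = 10; x_4 ≥ 5 gives C(6,3) = 20. Together 35.
No two caps can be exceeded simultaneously, so the pair terms are all 0.
By inclusion–exclusion the count is 165 − 35 + 0 = 130.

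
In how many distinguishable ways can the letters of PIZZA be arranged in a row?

60

Letter multiplicities in PIZZA: A×1, I×1, P×1, Z×2.
The number of distinct arrangements is 5!/(2!) = 120/2 = 60.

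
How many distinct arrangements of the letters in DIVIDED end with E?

With the last slot taken by E, it remains to arrange the other 6 letters (DIVIDD).
Those 6 letters have D appearing 3 times and I appearing twice, giving (6)!/(3!·2!) = 60.

60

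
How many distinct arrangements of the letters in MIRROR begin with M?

Fix M in the first position and arrange the remaining 5 letters.
Those 5 letters have R appearing 3 times, giving (5)!/(3!) = 20.

20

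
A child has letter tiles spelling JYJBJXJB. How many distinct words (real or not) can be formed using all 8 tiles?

840

The 8 letters of JYJBJXJB have repeats: B appearing twice and J appearing 4 times.
Dividing 8! = 40320 by 4!·2! = 48 for the repeated letters gives 840.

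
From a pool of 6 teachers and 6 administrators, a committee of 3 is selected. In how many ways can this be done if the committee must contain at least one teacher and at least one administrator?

180

Unrestricted: C(12,3) = 220 ways to pick any 3 of the 12.
Subtract selections that omit an entire group: no teachers → C(6,3) = 20; no administrators → C(6,3) = 20.
Both groups omitted at once is impossible, so 220 − 40 = 180.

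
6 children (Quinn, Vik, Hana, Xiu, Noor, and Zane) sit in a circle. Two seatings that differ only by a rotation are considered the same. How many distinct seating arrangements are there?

120

Fix one person's seat to break rotational symmetry; the remaining 5 people can be arranged in (5)! = 120 ways.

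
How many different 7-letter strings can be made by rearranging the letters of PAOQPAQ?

630

PAOQPAQ has 7 letters with A appearing twice, P appearing twice, and Q appearing twice.
So there are 7! / (2!·2!·2!) = 630 distinguishable arrangements.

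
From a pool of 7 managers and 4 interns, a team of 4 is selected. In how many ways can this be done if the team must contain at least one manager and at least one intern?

Unrestricted: C(11,4) = 330 ways to pick any 4 of the 11.
Selections missing a whole group: no managers → C(4,4) = 1; no interns → C(7,4) = 35.
Both groups omitted at once is impossible, so 330 − 36 = 294.

294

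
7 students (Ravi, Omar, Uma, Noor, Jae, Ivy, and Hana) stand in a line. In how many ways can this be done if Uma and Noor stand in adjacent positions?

1440

Treat {Uma, Noor} as a single unit. There are 6 units to order, and the pair itself can be ordered 2 ways.
So the count is 2·(6)! = 1440.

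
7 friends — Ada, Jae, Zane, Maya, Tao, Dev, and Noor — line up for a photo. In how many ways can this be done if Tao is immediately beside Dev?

1440

Glue Tao and Dev into one block (2 internal orders), leaving 6 units to arrange in a row.
So the count is 2·(6)! = 1440.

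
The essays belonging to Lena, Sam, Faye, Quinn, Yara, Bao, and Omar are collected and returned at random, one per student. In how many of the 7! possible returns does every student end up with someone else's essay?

1854

Count assignments avoiding every fixed point. For any j of the 7 students fixed to their own essay, the other 7−j can be arranged in (7−j)! ways.
By inclusion–exclusion this is Σ_{j=0}^{7} (−1)^j C(7,j)·(7−j)!.
Computing: 5040 − 5040 + 2520 − 840 + 210 − 42 + 7 − 1 = 1854.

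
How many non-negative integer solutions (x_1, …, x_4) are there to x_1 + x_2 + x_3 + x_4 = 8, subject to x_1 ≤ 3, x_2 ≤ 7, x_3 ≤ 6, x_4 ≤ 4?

105

Ignoring the caps, the number of non-negative solutions to x_1+…+x_4 = 8 is C(11,3) = 165.
Subtract solutions that violate a single cap (substitute x_i' = x_i − (cap_i+1)): x_1 ≥ 4 gives C(7,3) = 35; x_2 ≥ 8 gives C(3,3) = 1; x_3 ≥ 7 gives C(4,3) = 4; x_4 ≥ 5 gives C(6,3) = 20. Together 60.
No two caps can be exceeded simultaneously, so the pair terms are all 0.
By inclusion–exclusion the count is 165 − 60 + 0 = 105.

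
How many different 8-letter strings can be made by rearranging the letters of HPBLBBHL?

1680

Letter multiplicities in HPBLBBHL: B×3, H×2, L×2, P×1.
So there are 8! / (3!·2!·2!) = 1680 distinguishable arrangements.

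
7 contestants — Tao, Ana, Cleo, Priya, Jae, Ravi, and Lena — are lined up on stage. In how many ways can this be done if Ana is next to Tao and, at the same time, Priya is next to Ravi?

Treat {Ana,Tao} as one block (2 orders) and {Priya,Ravi} as another (2 orders).
That leaves 5 units to arrange: 2 × 2 × 5! = 4 × 120 = 480.

480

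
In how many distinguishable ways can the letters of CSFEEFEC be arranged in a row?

CSFEEFEC has 8 letters with C appearing twice, E appearing 3 times, and F appearing twice.
The number of distinct arrangements is 8!/(3!·2!·2!) = 40320/24 = 1680.

1680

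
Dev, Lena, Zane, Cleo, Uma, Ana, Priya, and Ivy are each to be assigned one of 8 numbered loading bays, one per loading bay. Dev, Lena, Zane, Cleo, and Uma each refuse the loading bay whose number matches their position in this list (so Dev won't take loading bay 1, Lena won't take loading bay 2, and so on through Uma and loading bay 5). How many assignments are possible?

Let Aᵢ (for 1 ≤ i ≤ 5) be the placements that put person i in their forbidden loading bay. Any j of these fix j positions, leaving (8−j)! ways to fill the rest, and there are C(5,j) ways to pick which j.
By inclusion–exclusion, the number of valid placements is Σ_{j=0}^{5} (−1)^j C(5,j)·(8−j)!.
Computing: 40320 − 25200 + 7200 − 1200 + 120 − 6 = 21234.

21234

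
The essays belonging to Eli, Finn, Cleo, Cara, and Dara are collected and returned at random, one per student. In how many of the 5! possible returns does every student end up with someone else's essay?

Count assignments avoiding every fixed point. For any j of the 5 students fixed to their own essay, the other 5−j can be arranged in (5−j)! ways.
By inclusion–exclusion this is Σ_{j=0}^{5} (−1)^j C(5,j)·(5−j)!.
Computing: 120 − 120 + 60 − 20 + 5 − 1 = 44.

44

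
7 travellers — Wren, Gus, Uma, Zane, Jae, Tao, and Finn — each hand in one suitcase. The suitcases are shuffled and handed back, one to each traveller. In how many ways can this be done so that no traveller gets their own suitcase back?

1854

Let Aᵢ be the assignments in which traveller i gets their own suitcase. We want the size of the complement of A₁∪…∪A_7.
By inclusion–exclusion this is Σ_{j=0}^{7} (−1)^j C(7,j)·(7−j)!.
Computing: 5040 − 5040 + 2520 − 840 + 210 − 42 + 7 − 1 = 1854.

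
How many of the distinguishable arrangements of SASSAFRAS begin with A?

840

With the first slot taken by A, it remains to arrange the other 8 letters (SSSAFRAS).
Those 8 letters have A appearing twice and S appearing 4 times, giving (8)!/(4!·2!) = 840.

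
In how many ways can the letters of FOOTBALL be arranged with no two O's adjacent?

7560

There are 8!/(2!·2!) = 10080 arrangements of FOOTBALL in total.
If the two O's are adjacent, glue them into one block, leaving 7 items to arrange: (7)!/(2!) = 2520 ways.
Subtracting, 10080 − 2520 = 7560 arrangements keep the O's apart.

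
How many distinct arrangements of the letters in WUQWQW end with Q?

20

With the last slot taken by Q, it remains to arrange the other 5 letters (WUWQW).
Those 5 letters have W appearing 3 times, giving (5)!/(3!) = 20.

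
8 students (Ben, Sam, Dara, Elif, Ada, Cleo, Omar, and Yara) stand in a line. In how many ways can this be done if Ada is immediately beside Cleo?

Treat {Ada, Cleo} as a single unit. There are 7 units to order, and the pair itself can be ordered 2 ways.
That gives 2 × 7! = 2 × 5040 = 10080.

10080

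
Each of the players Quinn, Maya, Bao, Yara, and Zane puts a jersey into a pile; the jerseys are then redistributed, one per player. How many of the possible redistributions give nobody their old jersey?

Let Aᵢ be the assignments in which player i gets their old jersey. We want the size of the complement of A₁∪…∪A_5.
By inclusion–exclusion this is Σ_{j=0}^{5} (−1)^j C(5,j)·(5−j)!.
Computing: 120 − 120 + 60 − 20 + 5 − 1 = 44.

44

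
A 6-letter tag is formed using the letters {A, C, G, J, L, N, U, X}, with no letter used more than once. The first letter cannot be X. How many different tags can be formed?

17640

The first letter has 8−1 = 7 choices (anything except X).
The remaining 5 letters are filled from the other 7 symbols without repetition: 7 × 6 × 5 × 4 × 3 = 2520.
Total: 7 × 2520 = 17640.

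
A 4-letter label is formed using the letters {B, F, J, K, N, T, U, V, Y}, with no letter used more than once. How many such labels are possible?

3024

Choose and order 4 of the 9 symbols: the first letter has 9 options, the next 8, then 7, 6.
9 × 8 × 7 × 6 = 3024.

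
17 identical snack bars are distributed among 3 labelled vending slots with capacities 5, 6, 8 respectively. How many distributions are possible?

Ignoring the caps, the number of non-negative solutions to x_1+…+x_3 = 17 is C(19,2) = 171.
Subtract solutions that violate a single cap (substitute x_i' = x_i − (cap_i+1)): x_1 ≥ 6 gives C(13,2) = 78; x_2 ≥ 7 gives C(12,2) = 66; x_3 ≥ 9 gives C(10,2) = 45. Together 189.
Add back pairs where two caps are both exceeded: 15 + 6 + 3 = 24.
By inclusion–exclusion the count is 171 − 189 + 24 = 6.

6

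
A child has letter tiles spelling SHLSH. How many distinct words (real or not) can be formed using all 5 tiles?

Letter multiplicities in SHLSH: H×2, L×1, S×2.
Dividing 5! = 120 by 2!·2! = 4 for the repeated letters gives 30.

30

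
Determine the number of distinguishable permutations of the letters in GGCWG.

20

The 5 letters of GGCWG have repeats: G appearing 3 times.
So there are 5! / (3!) = 20 distinguishable arrangements.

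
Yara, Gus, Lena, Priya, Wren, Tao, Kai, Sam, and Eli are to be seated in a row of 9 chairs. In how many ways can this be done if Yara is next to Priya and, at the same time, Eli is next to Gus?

20160

Treat {Yara,Priya} as one block (2 orders) and {Eli,Gus} as another (2 orders).
That leaves 7 units to arrange: 2 × 2 × 7! = 4 × 5040 = 20160.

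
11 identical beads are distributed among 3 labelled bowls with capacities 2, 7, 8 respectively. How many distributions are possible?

18

Without the upper bounds there are C(13,2) = 78 ways to split 11 among 3 bowls.
Subtract solutions that violate a single cap (substitute x_i' = x_i − (cap_i+1)): x_1 ≥ 3 gives C(10,2) = 45; x_2 ≥ 8 gives C(5,2) = 10; x_3 ≥ 9 gives C(4,2) = 6. Together 61.
Add back pairs where two caps are both exceeded: 1 + 0 + 0 = 1.
By inclusion–exclusion the count is 78 − 61 + 1 = 18.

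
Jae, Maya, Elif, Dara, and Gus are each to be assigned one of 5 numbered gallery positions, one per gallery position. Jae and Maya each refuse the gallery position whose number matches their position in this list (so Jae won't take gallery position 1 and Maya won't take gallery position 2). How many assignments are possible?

Let Aᵢ (for i ∈ {1, 2}) be the placements that put person i in their forbidden gallery position. Any j of these fix j positions, leaving (5−j)! ways to fill the rest, and there are C(2,j) ways to pick which j.
By inclusion–exclusion, the number of valid placements is Σ_{j=0}^{2} (−1)^j C(2,j)·(5−j)!.
Computing: 120 − 48 + 6 = 78.

78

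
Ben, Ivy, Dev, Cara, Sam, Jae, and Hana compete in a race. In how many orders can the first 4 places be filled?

There are 7 choices for 1st place, 6 for 2nd, and so on down to 4 for position 4.
That gives 7 × 6 × 5 × 4 = 840.

840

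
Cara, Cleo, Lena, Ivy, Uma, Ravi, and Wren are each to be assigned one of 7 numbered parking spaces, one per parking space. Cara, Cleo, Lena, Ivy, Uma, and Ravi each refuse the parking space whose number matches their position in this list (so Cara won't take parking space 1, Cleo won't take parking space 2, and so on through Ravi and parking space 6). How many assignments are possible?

Let Aᵢ (for 1 ≤ i ≤ 6) be the placements that put person i in their forbidden parking space. Any j of these fix j positions, leaving (7−j)! ways to fill the rest, and there are C(6,j) ways to pick which j.
By inclusion–exclusion, the number of valid placements is Σ_{j=0}^{6} (−1)^j C(6,j)·(7−j)!.
Computing: 5040 − 4320 + 1800 − 480 + 90 − 12 + 1 = 2119.

2119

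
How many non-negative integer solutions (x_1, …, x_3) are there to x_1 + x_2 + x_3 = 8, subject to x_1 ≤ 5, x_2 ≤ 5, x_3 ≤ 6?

30

Ignoring the caps, the number of non-negative solutions to x_1+…+x_3 = 8 is C(10,2) = 45.
Subtract solutions that violate a single cap (substitute x_i' = x_i − (cap_i+1)): x_1 ≥ 6 gives C(4,2) = 6; x_2 ≥ 6 gives C(4,2) = 6; x_3 ≥ 7 gives C(3,2) = 3. Together 15.
No two caps can be exceeded simultaneously, so the pair terms are all 0.
By inclusion–exclusion the count is 45 − 15 + 0 = 30.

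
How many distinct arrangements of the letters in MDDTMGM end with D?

With the last slot taken by D, it remains to arrange the other 6 letters (MDTMGM).
Those 6 letters have M appearing 3 times, giving (6)!/(3!) = 120.

120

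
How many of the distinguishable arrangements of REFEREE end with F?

With the last slot taken by F, it remains to arrange the other 6 letters (REEREE).
Those 6 letters have E appearing 4 times and R appearing twice, giving (6)!/(4!·2!) = 15.

15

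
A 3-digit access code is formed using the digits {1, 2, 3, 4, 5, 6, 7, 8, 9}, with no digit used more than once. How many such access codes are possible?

Choose and order 3 of the 9 symbols: the first digit has 9 options, the next 8, then 7.
That product is 9 × 8 × 7 = 504.

504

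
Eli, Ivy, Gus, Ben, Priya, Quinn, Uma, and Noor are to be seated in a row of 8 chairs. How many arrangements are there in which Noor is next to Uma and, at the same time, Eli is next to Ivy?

2880

Treat {Noor,Uma} as one block (2 orders) and {Eli,Ivy} as another (2 orders).
That leaves 6 units to arrange: 2 × 2 × 6! = 4 × 720 = 2880.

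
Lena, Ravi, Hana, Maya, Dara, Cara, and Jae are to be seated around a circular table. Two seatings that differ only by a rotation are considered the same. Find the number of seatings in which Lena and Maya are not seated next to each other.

All circular seatings of 7 people number (6)! = 720.
Seatings with Lena beside Maya: treat them as a block with 2 internal orders, giving 2 × (5)! = 240.
Subtracting, 720 − 240 = 480.

480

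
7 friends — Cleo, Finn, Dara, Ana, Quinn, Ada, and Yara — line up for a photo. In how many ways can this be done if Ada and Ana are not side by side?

3600

There are 7! = 5040 arrangements in all. If Ada and Ana are adjacent, merging them into one block gives 2·(6)! = 1440 arrangements.
So 5040 − 1440 = 3600 arrangements keep them apart.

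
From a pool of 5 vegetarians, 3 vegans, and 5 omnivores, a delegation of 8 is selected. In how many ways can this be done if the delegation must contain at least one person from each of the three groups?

Unrestricted: C(13,8) = 1287 ways to pick any 8 of the 13.
Subtract selections that omit an entire group: no vegetarians → C(8,8) = 1; no vegans → C(10,8) = 45; no omnivores → C(8,8) = 1.
Add back selections omitting two groups (i.e. drawn from a single group): C(5,8) + C(3,8) + C(5,8) = 0.
By inclusion–exclusion: 1287 − 47 + 0 = 1240.

1240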